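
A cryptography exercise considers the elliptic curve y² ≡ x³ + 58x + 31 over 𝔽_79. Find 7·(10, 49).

Write G = (10, 49).
Double-and-add on 7 = (111)₂. Start with G = (10, 49) for the leading 1-bit.
double: tangent at (10, 49): λ = (3·10² + 58)/(2·49) ≡ 42/19. 19⁻¹ ≡ 25 (mod 79), so λ ≡ 42·25 ≡ 23.
  x = λ² - 10 - 10 = 529 - 20 ≡ 35; y = λ·(10 - 35) - 49 ≡ 8. → (35, 8)
add G: (35, 8) + (10, 49). λ = (49 - 8)/(10 - 35) ≡ 41/54 mod 79. 54⁻¹ ≡ 60 (mod 79) since 54·60 = 3240 ≡ 1, so λ ≡ 11.
  x = λ² - 35 - 10 = 121 - 45 ≡ 76; y = λ·(35 - 76) - 8 ≡ 15. → (76, 15)
double: tangent at (76, 15): λ = (3·76² + 58)/(2·15) ≡ 6/30. 30⁻¹ ≡ 29 (mod 79), so λ ≡ 6·29 ≡ 16.
  x = λ² - 76 - 76 = 256 - 152 ≡ 25; y = λ·(76 - 25) - 15 ≡ 11. → (25, 11)
add G: (25, 11) + (10, 49). λ = (49 - 11)/(10 - 25) ≡ 38/64 mod 79. 64⁻¹ ≡ 21 (mod 79), so λ ≡ 8.
  x = λ² - 25 - 10 = 64 - 35 ≡ 29; y = λ·(25 - 29) - 11 ≡ 36. → (29, 36)

(29, 36)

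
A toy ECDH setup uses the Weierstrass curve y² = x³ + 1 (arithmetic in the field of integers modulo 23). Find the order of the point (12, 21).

12

2P: tangent at (12, 21): λ = (3·12² + 0)/(2·21) ≡ 18/19. 19⁻¹ ≡ 17 (mod 23), so λ ≡ 18·17 ≡ 7.
  x = λ² - 12 - 12 = 49 - 24 ≡ 2; y = λ·(12 - 2) - 21 ≡ 3. → (2, 3)
3P: (2, 3) + (12, 21). λ = (21 - 3)/(12 - 2) ≡ 18/10 mod 23. 10⁻¹ ≡ 7 (mod 23), so λ ≡ 11.
  x = λ² - 2 - 12 = 121 - 14 ≡ 15; y = λ·(2 - 15) - 3 ≡ 15. → (15, 15)
4P: (15, 15) + (12, 21). λ = (21 - 15)/(12 - 15) ≡ 6/20 mod 23. 20⁻¹ ≡ 15 (mod 23) since 20·15 = 300 ≡ 1, so λ ≡ 21.
  x = λ² - 15 - 12 = 441 - 27 ≡ 0; y = λ·(15 - 0) - 15 ≡ 1. → (0, 1)
5P: (0, 1) + (12, 21). λ = (21 - 1)/(12 - 0) ≡ 20/12 mod 23. 12⁻¹ ≡ 2 (mod 23) since 12·2 = 24 ≡ 1, so λ ≡ 17.
  x = λ² - 0 - 12 = 289 - 12 ≡ 1; y = λ·(0 - 1) - 1 ≡ 5. → (1, 5)
6P: (1, 5) + (12, 21). λ = (21 - 5)/(12 - 1) ≡ 16/11 mod 23. 11⁻¹ ≡ 21 (mod 23), so λ ≡ 14.
  x = λ² - 1 - 12 = 196 - 13 ≡ 22; y = λ·(1 - 22) - 5 ≡ 0. → (22, 0)
7P: (22, 0) + (12, 21). λ = (21 - 0)/(12 - 22) ≡ 21/13 mod 23. 13⁻¹ ≡ 16 (mod 23), so λ ≡ 14.
  x = λ² - 22 - 12 = 196 - 34 ≡ 1; y = λ·(22 - 1) - 0 ≡ 18. → (1, 18)
8P: (1, 18) + (12, 21). λ = (21 - 18)/(12 - 1) ≡ 3/11 mod 23. 11⁻¹ ≡ 21 (mod 23), so λ ≡ 17.
  x = λ² - 1 - 12 = 289 - 13 ≡ 0; y = λ·(1 - 0) - 18 ≡ 22. → (0, 22)
9P: (0, 22) + (12, 21). λ = (21 - 22)/(12 - 0) ≡ 22/12 mod 23. 12⁻¹ ≡ 2 (mod 23), so λ ≡ 21.
  x = λ² - 0 - 12 = 441 - 12 ≡ 15; y = λ·(0 - 15) - 22 ≡ 8. → (15, 8)
10P: (15, 8) + (12, 21). λ = (21 - 8)/(12 - 15) ≡ 13/20 mod 23. 20⁻¹ ≡ 15 (mod 23) since 20·15 = 300 ≡ 1, so λ ≡ 11.
  x = λ² - 15 - 12 = 121 - 27 ≡ 2; y = λ·(15 - 2) - 8 ≡ 20. → (2, 20)
11P: (2, 20) + (12, 21). λ = (21 - 20)/(12 - 2) ≡ 1/10 mod 23. 10⁻¹ ≡ 7 (mod 23), so λ ≡ 7.
  x = λ² - 2 - 12 = 49 - 14 ≡ 12; y = λ·(2 - 12) - 20 ≡ 2. → (12, 2)
12P: (12, 2) + (12, 21): same x and y₁ ≡ -y₂, so the sum is the point at infinity.
12P = the point at infinity, so the order is 12.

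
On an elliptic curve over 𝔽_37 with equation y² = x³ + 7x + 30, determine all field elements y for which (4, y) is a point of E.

x³ + 7x + 30 = 122 ≡ 11 (mod 37).
Square roots of 11 mod 37: 14 and 23 (since 14² = 196 ≡ 11).

14, 23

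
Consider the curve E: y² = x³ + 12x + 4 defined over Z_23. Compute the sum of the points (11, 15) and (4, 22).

(11, 15) + (4, 22). λ = (22 - 15)/(4 - 11) ≡ 7/16 mod 23. 16⁻¹ ≡ 13 (mod 23), so λ ≡ 22.
  x = λ² - 11 - 4 = 484 - 15 ≡ 9; y = λ·(11 - 9) - 15 ≡ 6. → (9, 6)

(9, 6)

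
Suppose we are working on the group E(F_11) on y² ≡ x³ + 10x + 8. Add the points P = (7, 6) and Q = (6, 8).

(2, 6)

(7, 6) + (6, 8). λ = (8 - 6)/(6 - 7) ≡ 2/10 mod 11. 10⁻¹ ≡ 10 (mod 11) since 10·10 = 100 ≡ 1, so λ ≡ 9.
  x = λ² - 7 - 6 = 81 - 13 ≡ 2; y = λ·(7 - 2) - 6 ≡ 6. → (2, 6)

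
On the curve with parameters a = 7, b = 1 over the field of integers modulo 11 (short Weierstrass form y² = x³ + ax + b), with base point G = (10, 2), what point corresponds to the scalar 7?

(3, 7)

Repeated addition: build up to 7G.
2G: tangent at (10, 2): λ = (3·10² + 7)/(2·2) ≡ 10/4. 4⁻¹ ≡ 3 (mod 11), so λ ≡ 10·3 ≡ 8.
  x = λ² - 10 - 10 = 64 - 20 ≡ 0; y = λ·(10 - 0) - 2 ≡ 1. → (0, 1)
3G: (0, 1) + (10, 2). λ = (2 - 1)/(10 - 0) ≡ 1/10 mod 11. 10⁻¹ ≡ 10 (mod 11) since 10·10 = 100 ≡ 1, so λ ≡ 10.
  x = λ² - 0 - 10 = 100 - 10 ≡ 2; y = λ·(0 - 2) - 1 ≡ 1. → (2, 1)
4G: (2, 1) + (10, 2). λ = (2 - 1)/(10 - 2) ≡ 1/8 mod 11. 8⁻¹ ≡ 7 (mod 11) since 8·7 = 56 ≡ 1, so λ ≡ 7.
  x = λ² - 2 - 10 = 49 - 12 ≡ 4; y = λ·(2 - 4) - 1 ≡ 7. → (4, 7)
5G: (4, 7) + (10, 2). λ = (2 - 7)/(10 - 4) ≡ 6/6 mod 11. 6⁻¹ ≡ 2 (mod 11), so λ ≡ 1.
  x = λ² - 4 - 10 = 1 - 14 ≡ 9; y = λ·(4 - 9) - 7 ≡ 10. → (9, 10)
6G: (9, 10) + (10, 2). λ = (2 - 10)/(10 - 9) ≡ 3/1 mod 11. 1⁻¹ ≡ 1 (mod 11), so λ ≡ 3.
  x = λ² - 9 - 10 = 9 - 19 ≡ 1; y = λ·(9 - 1) - 10 ≡ 3. → (1, 3)
7G: (1, 3) + (10, 2). λ = (2 - 3)/(10 - 1) ≡ 10/9 mod 11. 9⁻¹ ≡ 5 (mod 11) since 9·5 = 45 ≡ 1, so λ ≡ 6.
  x = λ² - 1 - 10 = 36 - 11 ≡ 3; y = λ·(1 - 3) - 3 ≡ 7. → (3, 7)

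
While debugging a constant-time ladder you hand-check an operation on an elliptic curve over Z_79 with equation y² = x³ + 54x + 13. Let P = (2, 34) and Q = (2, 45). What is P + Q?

O

The two points share x = 2 and their y-coordinates satisfy 34 + 45 ≡ 0 (mod 79), so they are inverses. Their sum is O.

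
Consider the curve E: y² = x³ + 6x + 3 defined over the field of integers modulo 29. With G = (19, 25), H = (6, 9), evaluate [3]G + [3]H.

First 3G:
Repeated addition: build up to 3G.
2G: tangent at (19, 25): λ = (3·19² + 6)/(2·25) ≡ 16/21. 21⁻¹ ≡ 18 (mod 29) since 21·18 = 378 ≡ 1, so λ ≡ 16·18 ≡ 27.
  x = λ² - 19 - 19 = 729 - 38 ≡ 24; y = λ·(19 - 24) - 25 ≡ 14. → (24, 14)
3G: (24, 14) + (19, 25). λ = (25 - 14)/(19 - 24) ≡ 11/24 mod 29. 24⁻¹ ≡ 23 (mod 29), so λ ≡ 21.
  x = λ² - 24 - 19 = 441 - 43 ≡ 21; y = λ·(24 - 21) - 14 ≡ 20. → (21, 20)
3G = (21, 20).
Next 3H:
Repeated addition: build up to 3H.
2H: tangent at (6, 9): λ = (3·6² + 6)/(2·9) ≡ 27/18. 18⁻¹ ≡ 21 (mod 29), so λ ≡ 27·21 ≡ 16.
  x = λ² - 6 - 6 = 256 - 12 ≡ 12; y = λ·(6 - 12) - 9 ≡ 11. → (12, 11)
3H: (12, 11) + (6, 9). λ = (9 - 11)/(6 - 12) ≡ 27/23 mod 29. 23⁻¹ ≡ 24 (mod 29) since 23·24 = 552 ≡ 1, so λ ≡ 10.
  x = λ² - 12 - 6 = 100 - 18 ≡ 24; y = λ·(12 - 24) - 11 ≡ 14. → (24, 14)
3H = (24, 14).
Finally 3G + 3H:
(21, 20) + (24, 14). λ = (14 - 20)/(24 - 21) ≡ 23/3 mod 29. 3⁻¹ ≡ 10 (mod 29) since 3·10 = 30 ≡ 1, so λ ≡ 27.
  x = λ² - 21 - 24 = 729 - 45 ≡ 17; y = λ·(21 - 17) - 20 ≡ 1. → (17, 1)

(17, 1)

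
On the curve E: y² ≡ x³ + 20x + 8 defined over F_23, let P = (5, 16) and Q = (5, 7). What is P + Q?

O

The two points share x = 5 and their y-coordinates satisfy 16 + 7 ≡ 0 (mod 23), so they are inverses. Their sum is the point at infinity.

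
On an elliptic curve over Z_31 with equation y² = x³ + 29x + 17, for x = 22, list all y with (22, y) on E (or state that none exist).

9, 22

x³ + 29x + 17 = 11303 ≡ 19 (mod 31).
Square roots of 19 mod 31: 9 and 22 (since 9² = 81 ≡ 19).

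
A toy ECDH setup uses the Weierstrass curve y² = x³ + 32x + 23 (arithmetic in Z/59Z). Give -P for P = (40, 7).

(40, 52)

-(40, 7) = (40, -7 mod 59) = (40, 52).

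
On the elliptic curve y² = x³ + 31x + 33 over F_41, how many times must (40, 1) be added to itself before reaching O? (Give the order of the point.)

2P: tangent at (40, 1): λ = (3·40² + 31)/(2·1) ≡ 34/2. 2⁻¹ ≡ 21 (mod 41), so λ ≡ 34·21 ≡ 17.
  x = λ² - 40 - 40 = 289 - 80 ≡ 4; y = λ·(40 - 4) - 1 ≡ 37. → (4, 37)
3P: (4, 37) + (40, 1). λ = (1 - 37)/(40 - 4) ≡ 5/36 mod 41. 36⁻¹ ≡ 8 (mod 41), so λ ≡ 40.
  x = λ² - 4 - 40 = 1600 - 44 ≡ 39; y = λ·(4 - 39) - 37 ≡ 39. → (39, 39)
4P: (39, 39) + (40, 1). λ = (1 - 39)/(40 - 39) ≡ 3/1 mod 41. 1⁻¹ ≡ 1 (mod 41), so λ ≡ 3.
  x = λ² - 39 - 40 = 9 - 79 ≡ 12; y = λ·(39 - 12) - 39 ≡ 1. → (12, 1)
5P: (12, 1) + (40, 1). λ = (1 - 1)/(40 - 12) ≡ 0/28 mod 41. 28⁻¹ ≡ 22 (mod 41), so λ ≡ 0.
  x = λ² - 12 - 40 = 0 - 52 ≡ 30; y = λ·(12 - 30) - 1 ≡ 40. → (30, 40)
6P: (30, 40) + (40, 1). λ = (1 - 40)/(40 - 30) ≡ 2/10 mod 41. 10⁻¹ ≡ 37 (mod 41) since 10·37 = 370 ≡ 1, so λ ≡ 33.
  x = λ² - 30 - 40 = 1089 - 70 ≡ 35; y = λ·(30 - 35) - 40 ≡ 0. → (35, 0)
7P: (35, 0) + (40, 1). λ = (1 - 0)/(40 - 35) ≡ 1/5 mod 41. 5⁻¹ ≡ 33 (mod 41) since 5·33 = 165 ≡ 1, so λ ≡ 33.
  x = λ² - 35 - 40 = 1089 - 75 ≡ 30; y = λ·(35 - 30) - 0 ≡ 1. → (30, 1)
8P: (30, 1) + (40, 1). λ = (1 - 1)/(40 - 30) ≡ 0/10 mod 41. 10⁻¹ ≡ 37 (mod 41) since 10·37 = 370 ≡ 1, so λ ≡ 0.
  x = λ² - 30 - 40 = 0 - 70 ≡ 12; y = λ·(30 - 12) - 1 ≡ 40. → (12, 40)
9P: (12, 40) + (40, 1). λ = (1 - 40)/(40 - 12) ≡ 2/28 mod 41. 28⁻¹ ≡ 22 (mod 41), so λ ≡ 3.
  x = λ² - 12 - 40 = 9 - 52 ≡ 39; y = λ·(12 - 39) - 40 ≡ 2. → (39, 2)
10P: (39, 2) + (40, 1). λ = (1 - 2)/(40 - 39) ≡ 40/1 mod 41. 1⁻¹ ≡ 1 (mod 41) since 1·1 = 1 ≡ 1, so λ ≡ 40.
  x = λ² - 39 - 40 = 1600 - 79 ≡ 4; y = λ·(39 - 4) - 2 ≡ 4. → (4, 4)
11P: (4, 4) + (40, 1). λ = (1 - 4)/(40 - 4) ≡ 38/36 mod 41. 36⁻¹ ≡ 8 (mod 41) since 36·8 = 288 ≡ 1, so λ ≡ 17.
  x = λ² - 4 - 40 = 289 - 44 ≡ 40; y = λ·(4 - 40) - 4 ≡ 40. → (40, 40)
12P: (40, 40) + (40, 1): same x and y₁ ≡ -y₂, so the sum is O.
12P = O, so the order is 12.

12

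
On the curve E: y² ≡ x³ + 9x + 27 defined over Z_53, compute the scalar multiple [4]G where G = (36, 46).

(26, 20)

Double-and-add on 4 = (100)₂. Start with G = (36, 46) for the leading 1-bit.
double: tangent at (36, 46): λ = (3·36² + 9)/(2·46) ≡ 28/39. 39⁻¹ ≡ 34 (mod 53), so λ ≡ 28·34 ≡ 51.
  x = λ² - 36 - 36 = 2601 - 72 ≡ 38; y = λ·(36 - 38) - 46 ≡ 11. → (38, 11)
double: tangent at (38, 11): λ = (3·38² + 9)/(2·11) ≡ 48/22. 22⁻¹ ≡ 41 (mod 53), so λ ≡ 48·41 ≡ 7.
  x = λ² - 38 - 38 = 49 - 76 ≡ 26; y = λ·(38 - 26) - 11 ≡ 20. → (26, 20)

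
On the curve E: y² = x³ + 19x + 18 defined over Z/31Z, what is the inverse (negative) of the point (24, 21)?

(24, 10)

-(24, 21) = (24, -21 mod 31) = (24, 10).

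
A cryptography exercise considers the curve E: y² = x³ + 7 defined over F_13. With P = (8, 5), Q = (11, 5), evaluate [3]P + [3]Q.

(11, 5)

First 3P:
Repeated addition: build up to 3P.
2P: tangent at (8, 5): λ = (3·8² + 0)/(2·5) ≡ 10/10. 10⁻¹ ≡ 4 (mod 13), so λ ≡ 10·4 ≡ 1.
  x = λ² - 8 - 8 = 1 - 16 ≡ 11; y = λ·(8 - 11) - 5 ≡ 5. → (11, 5)
3P: (11, 5) + (8, 5). λ = (5 - 5)/(8 - 11) ≡ 0/10 mod 13. 10⁻¹ ≡ 4 (mod 13), so λ ≡ 0.
  x = λ² - 11 - 8 = 0 - 19 ≡ 7; y = λ·(11 - 7) - 5 ≡ 8. → (7, 8)
3P = (7, 8).
Next 3Q:
Repeated addition: build up to 3Q.
2Q: tangent at (11, 5): λ = (3·11² + 0)/(2·5) ≡ 12/10. 10⁻¹ ≡ 4 (mod 13) since 10·4 = 40 ≡ 1, so λ ≡ 12·4 ≡ 9.
  x = λ² - 11 - 11 = 81 - 22 ≡ 7; y = λ·(11 - 7) - 5 ≡ 5. → (7, 5)
3Q: (7, 5) + (11, 5). λ = (5 - 5)/(11 - 7) ≡ 0/4 mod 13. 4⁻¹ ≡ 10 (mod 13), so λ ≡ 0.
  x = λ² - 7 - 11 = 0 - 18 ≡ 8; y = λ·(7 - 8) - 5 ≡ 8. → (8, 8)
3Q = (8, 8).
Finally 3P + 3Q:
(7, 8) + (8, 8). λ = (8 - 8)/(8 - 7) ≡ 0/1 mod 13. 1⁻¹ ≡ 1 (mod 13) since 1·1 = 1 ≡ 1, so λ ≡ 0.
  x = λ² - 7 - 8 = 0 - 15 ≡ 11; y = λ·(7 - 11) - 8 ≡ 5. → (11, 5)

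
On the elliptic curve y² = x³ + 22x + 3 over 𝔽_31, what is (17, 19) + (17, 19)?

(6, 14)

tangent at (17, 19): λ = (3·17² + 22)/(2·19) ≡ 21/7. 7⁻¹ ≡ 9 (mod 31), so λ ≡ 21·9 ≡ 3.
  x = λ² - 17 - 17 = 9 - 34 ≡ 6; y = λ·(17 - 6) - 19 ≡ 14. → (6, 14)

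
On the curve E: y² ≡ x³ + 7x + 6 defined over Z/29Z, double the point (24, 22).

(23, 26)

tangent at (24, 22): λ = (3·24² + 7)/(2·22) ≡ 24/15. 15⁻¹ ≡ 2 (mod 29), so λ ≡ 24·2 ≡ 19.
  x = λ² - 24 - 24 = 361 - 48 ≡ 23; y = λ·(24 - 23) - 22 ≡ 26. → (23, 26)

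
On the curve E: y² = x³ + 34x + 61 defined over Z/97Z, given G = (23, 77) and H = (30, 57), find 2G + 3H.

(1, 75)

First 2G:
Repeated addition: build up to 2G.
2G: tangent at (23, 77): λ = (3·23² + 34)/(2·77) ≡ 69/57. 57⁻¹ ≡ 80 (mod 97), so λ ≡ 69·80 ≡ 88.
  x = λ² - 23 - 23 = 7744 - 46 ≡ 35; y = λ·(23 - 35) - 77 ≡ 31. → (35, 31)
2G = (35, 31).
Next 3H:
Repeated addition: build up to 3H.
2H: tangent at (30, 57): λ = (3·30² + 34)/(2·57) ≡ 18/17. 17⁻¹ ≡ 40 (mod 97), so λ ≡ 18·40 ≡ 41.
  x = λ² - 30 - 30 = 1681 - 60 ≡ 69; y = λ·(30 - 69) - 57 ≡ 90. → (69, 90)
3H: (69, 90) + (30, 57). λ = (57 - 90)/(30 - 69) ≡ 64/58 mod 97. 58⁻¹ ≡ 92 (mod 97), so λ ≡ 68.
  x = λ² - 69 - 30 = 4624 - 99 ≡ 63; y = λ·(69 - 63) - 90 ≡ 27. → (63, 27)
3H = (63, 27).
Finally 2G + 3H:
(35, 31) + (63, 27). λ = (27 - 31)/(63 - 35) ≡ 93/28 mod 97. 28⁻¹ ≡ 52 (mod 97), so λ ≡ 83.
  x = λ² - 35 - 63 = 6889 - 98 ≡ 1; y = λ·(35 - 1) - 31 ≡ 75. → (1, 75)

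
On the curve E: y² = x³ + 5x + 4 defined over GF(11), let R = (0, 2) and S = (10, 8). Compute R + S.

(0, 2) + (10, 8). λ = (8 - 2)/(10 - 0) ≡ 6/10 mod 11. 10⁻¹ ≡ 10 (mod 11) since 10·10 = 100 ≡ 1, so λ ≡ 5.
  x = λ² - 0 - 10 = 25 - 10 ≡ 4; y = λ·(0 - 4) - 2 ≡ 0. → (4, 0)

(4, 0)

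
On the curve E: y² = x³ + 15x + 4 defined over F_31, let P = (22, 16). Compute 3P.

Repeated addition: build up to 3P.
2P: tangent at (22, 16): λ = (3·22² + 15)/(2·16) ≡ 10/1. 1⁻¹ ≡ 1 (mod 31), so λ ≡ 10·1 ≡ 10.
  x = λ² - 22 - 22 = 100 - 44 ≡ 25; y = λ·(22 - 25) - 16 ≡ 16. → (25, 16)
3P: (25, 16) + (22, 16). λ = (16 - 16)/(22 - 25) ≡ 0/28 mod 31. 28⁻¹ ≡ 10 (mod 31), so λ ≡ 0.
  x = λ² - 25 - 22 = 0 - 47 ≡ 15; y = λ·(25 - 15) - 16 ≡ 15. → (15, 15)

(15, 15)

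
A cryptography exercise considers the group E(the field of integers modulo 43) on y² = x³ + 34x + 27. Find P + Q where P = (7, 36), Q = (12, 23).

(17, 33)

(7, 36) + (12, 23). λ = (23 - 36)/(12 - 7) ≡ 30/5 mod 43. 5⁻¹ ≡ 26 (mod 43) since 5·26 = 130 ≡ 1, so λ ≡ 6.
  x = λ² - 7 - 12 = 36 - 19 ≡ 17; y = λ·(7 - 17) - 36 ≡ 33. → (17, 33)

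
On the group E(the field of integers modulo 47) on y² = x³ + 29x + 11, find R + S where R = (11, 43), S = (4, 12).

(19, 29)

(11, 43) + (4, 12). λ = (12 - 43)/(4 - 11) ≡ 16/40 mod 47. 40⁻¹ ≡ 20 (mod 47) since 40·20 = 800 ≡ 1, so λ ≡ 38.
  x = λ² - 11 - 4 = 1444 - 15 ≡ 19; y = λ·(11 - 19) - 43 ≡ 29. → (19, 29)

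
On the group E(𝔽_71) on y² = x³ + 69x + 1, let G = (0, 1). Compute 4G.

Double-and-add on 4 = (100)₂. Start with G = (0, 1) for the leading 1-bit.
double: tangent at (0, 1): λ = (3·0² + 69)/(2·1) ≡ 69/2. 2⁻¹ ≡ 36 (mod 71) since 2·36 = 72 ≡ 1, so λ ≡ 69·36 ≡ 70.
  x = λ² - 0 - 0 = 4900 - 0 ≡ 1; y = λ·(0 - 1) - 1 ≡ 0. → (1, 0)
double: (1, 0) + (1, 0): same x and y₁ ≡ -y₂, so the sum is O.

O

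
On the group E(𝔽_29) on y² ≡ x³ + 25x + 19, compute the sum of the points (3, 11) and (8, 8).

(23, 1)

(3, 11) + (8, 8). λ = (8 - 11)/(8 - 3) ≡ 26/5 mod 29. 5⁻¹ ≡ 6 (mod 29) since 5·6 = 30 ≡ 1, so λ ≡ 11.
  x = λ² - 3 - 8 = 121 - 11 ≡ 23; y = λ·(3 - 23) - 11 ≡ 1. → (23, 1)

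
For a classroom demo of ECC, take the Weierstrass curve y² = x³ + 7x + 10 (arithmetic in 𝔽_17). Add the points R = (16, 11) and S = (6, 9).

(10, 14)

(16, 11) + (6, 9). λ = (9 - 11)/(6 - 16) ≡ 15/7 mod 17. 7⁻¹ ≡ 5 (mod 17), so λ ≡ 7.
  x = λ² - 16 - 6 = 49 - 22 ≡ 10; y = λ·(16 - 10) - 11 ≡ 14. → (10, 14)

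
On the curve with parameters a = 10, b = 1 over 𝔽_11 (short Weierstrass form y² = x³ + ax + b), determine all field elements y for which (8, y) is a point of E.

x³ + 10x + 1 = 593 ≡ 10 (mod 11).
10 is a non-residue mod 11; no y exists.

none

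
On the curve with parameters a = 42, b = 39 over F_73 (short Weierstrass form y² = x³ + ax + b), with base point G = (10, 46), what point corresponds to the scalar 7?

(35, 0)

Repeated addition: build up to 7G.
2G: tangent at (10, 46): λ = (3·10² + 42)/(2·46) ≡ 50/19. 19⁻¹ ≡ 50 (mod 73), so λ ≡ 50·50 ≡ 18.
  x = λ² - 10 - 10 = 324 - 20 ≡ 12; y = λ·(10 - 12) - 46 ≡ 64. → (12, 64)
3G: (12, 64) + (10, 46). λ = (46 - 64)/(10 - 12) ≡ 55/71 mod 73. 71⁻¹ ≡ 36 (mod 73), so λ ≡ 9.
  x = λ² - 12 - 10 = 81 - 22 ≡ 59; y = λ·(12 - 59) - 64 ≡ 24. → (59, 24)
4G: (59, 24) + (10, 46). λ = (46 - 24)/(10 - 59) ≡ 22/24 mod 73. 24⁻¹ ≡ 70 (mod 73), so λ ≡ 7.
  x = λ² - 59 - 10 = 49 - 69 ≡ 53; y = λ·(59 - 53) - 24 ≡ 18. → (53, 18)
5G: (53, 18) + (10, 46). λ = (46 - 18)/(10 - 53) ≡ 28/30 mod 73. 30⁻¹ ≡ 56 (mod 73), so λ ≡ 35.
  x = λ² - 53 - 10 = 1225 - 63 ≡ 67; y = λ·(53 - 67) - 18 ≡ 3. → (67, 3)
6G: (67, 3) + (10, 46). λ = (46 - 3)/(10 - 67) ≡ 43/16 mod 73. 16⁻¹ ≡ 32 (mod 73), so λ ≡ 62.
  x = λ² - 67 - 10 = 3844 - 77 ≡ 44; y = λ·(67 - 44) - 3 ≡ 36. → (44, 36)
7G: (44, 36) + (10, 46). λ = (46 - 36)/(10 - 44) ≡ 10/39 mod 73. 39⁻¹ ≡ 15 (mod 73), so λ ≡ 4.
  x = λ² - 44 - 10 = 16 - 54 ≡ 35; y = λ·(44 - 35) - 36 ≡ 0. → (35, 0)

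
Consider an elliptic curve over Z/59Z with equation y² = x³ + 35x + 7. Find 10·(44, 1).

Write Q = (44, 1).
Double-and-add on 10 = (1010)₂. Start with Q = (44, 1) for the leading 1-bit.
double: tangent at (44, 1): λ = (3·44² + 35)/(2·1) ≡ 2/2. 2⁻¹ ≡ 30 (mod 59) since 2·30 = 60 ≡ 1, so λ ≡ 2·30 ≡ 1.
  x = λ² - 44 - 44 = 1 - 88 ≡ 31; y = λ·(44 - 31) - 1 ≡ 12. → (31, 12)
double: tangent at (31, 12): λ = (3·31² + 35)/(2·12) ≡ 27/24. 24⁻¹ ≡ 32 (mod 59), so λ ≡ 27·32 ≡ 38.
  x = λ² - 31 - 31 = 1444 - 62 ≡ 25; y = λ·(31 - 25) - 12 ≡ 39. → (25, 39)
add Q: (25, 39) + (44, 1). λ = (1 - 39)/(44 - 25) ≡ 21/19 mod 59. 19⁻¹ ≡ 28 (mod 59), so λ ≡ 57.
  x = λ² - 25 - 44 = 3249 - 69 ≡ 53; y = λ·(25 - 53) - 39 ≡ 17. → (53, 17)
double: tangent at (53, 17): λ = (3·53² + 35)/(2·17) ≡ 25/34. 34⁻¹ ≡ 33 (mod 59) since 34·33 = 1122 ≡ 1, so λ ≡ 25·33 ≡ 58.
  x = λ² - 53 - 53 = 3364 - 106 ≡ 13; y = λ·(53 - 13) - 17 ≡ 2. → (13, 2)

(13, 2)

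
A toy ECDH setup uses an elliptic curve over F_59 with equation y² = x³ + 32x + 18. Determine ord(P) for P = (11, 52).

4

2P: tangent at (11, 52): λ = (3·11² + 32)/(2·52) ≡ 41/45. 45⁻¹ ≡ 21 (mod 59), so λ ≡ 41·21 ≡ 35.
  x = λ² - 11 - 11 = 1225 - 22 ≡ 23; y = λ·(11 - 23) - 52 ≡ 0. → (23, 0)
3P: (23, 0) + (11, 52). λ = (52 - 0)/(11 - 23) ≡ 52/47 mod 59. 47⁻¹ ≡ 54 (mod 59) since 47·54 = 2538 ≡ 1, so λ ≡ 35.
  x = λ² - 23 - 11 = 1225 - 34 ≡ 11; y = λ·(23 - 11) - 0 ≡ 7. → (11, 7)
4P: (11, 7) + (11, 52): same x and y₁ ≡ -y₂, so the sum is O.
4P = O, so the order is 4.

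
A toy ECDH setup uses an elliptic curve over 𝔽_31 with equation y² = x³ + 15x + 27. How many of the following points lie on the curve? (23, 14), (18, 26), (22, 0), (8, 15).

(23, 14): 14² ≡ 10, rhs ≡ 15 → off.
(18, 26): 26² ≡ 25, rhs ≡ 22 → off.
(22, 0): 0² ≡ 0, rhs ≡ 0 → on.
(8, 15): 15² ≡ 8, rhs ≡ 8 → on.

2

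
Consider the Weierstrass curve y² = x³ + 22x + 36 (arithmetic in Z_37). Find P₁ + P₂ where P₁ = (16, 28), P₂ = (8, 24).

(4, 15)

(16, 28) + (8, 24). λ = (24 - 28)/(8 - 16) ≡ 33/29 mod 37. 29⁻¹ ≡ 23 (mod 37), so λ ≡ 19.
  x = λ² - 16 - 8 = 361 - 24 ≡ 4; y = λ·(16 - 4) - 28 ≡ 15. → (4, 15)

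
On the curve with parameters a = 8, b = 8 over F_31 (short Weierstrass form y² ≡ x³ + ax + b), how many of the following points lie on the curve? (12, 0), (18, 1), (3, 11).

(12, 0): 0² ≡ 0, rhs ≡ 3 → off.
(18, 1): 1² ≡ 1, rhs ≡ 1 → on.
(3, 11): 11² ≡ 28, rhs ≡ 28 → on.

2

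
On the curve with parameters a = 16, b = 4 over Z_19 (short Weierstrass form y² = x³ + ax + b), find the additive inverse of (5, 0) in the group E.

(5, 0)

-(5, 0) = (5, -0 mod 19) = (5, 0).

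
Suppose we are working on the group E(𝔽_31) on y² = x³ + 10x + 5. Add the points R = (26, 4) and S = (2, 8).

(28, 17)

(26, 4) + (2, 8). λ = (8 - 4)/(2 - 26) ≡ 4/7 mod 31. 7⁻¹ ≡ 9 (mod 31) since 7·9 = 63 ≡ 1, so λ ≡ 5.
  x = λ² - 26 - 2 = 25 - 28 ≡ 28; y = λ·(26 - 28) - 4 ≡ 17. → (28, 17)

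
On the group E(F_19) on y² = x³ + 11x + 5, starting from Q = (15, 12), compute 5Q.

(15, 7)

Double-and-add on 5 = (101)₂. Start with Q = (15, 12) for the leading 1-bit.
double: tangent at (15, 12): λ = (3·15² + 11)/(2·12) ≡ 2/5. 5⁻¹ ≡ 4 (mod 19), so λ ≡ 2·4 ≡ 8.
  x = λ² - 15 - 15 = 64 - 30 ≡ 15; y = λ·(15 - 15) - 12 ≡ 7. → (15, 7)
double: tangent at (15, 7): λ = (3·15² + 11)/(2·7) ≡ 2/14. 14⁻¹ ≡ 15 (mod 19) since 14·15 = 210 ≡ 1, so λ ≡ 2·15 ≡ 11.
  x = λ² - 15 - 15 = 121 - 30 ≡ 15; y = λ·(15 - 15) - 7 ≡ 12. → (15, 12)
add Q: tangent at (15, 12): λ = (3·15² + 11)/(2·12) ≡ 2/5. 5⁻¹ ≡ 4 (mod 19), so λ ≡ 2·4 ≡ 8.
  x = λ² - 15 - 15 = 64 - 30 ≡ 15; y = λ·(15 - 15) - 12 ≡ 7. → (15, 7)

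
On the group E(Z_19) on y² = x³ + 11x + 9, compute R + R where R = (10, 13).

(0, 16)

tangent at (10, 13): λ = (3·10² + 11)/(2·13) ≡ 7/7. 7⁻¹ ≡ 11 (mod 19) since 7·11 = 77 ≡ 1, so λ ≡ 7·11 ≡ 1.
  x = λ² - 10 - 10 = 1 - 20 ≡ 0; y = λ·(10 - 0) - 13 ≡ 16. → (0, 16)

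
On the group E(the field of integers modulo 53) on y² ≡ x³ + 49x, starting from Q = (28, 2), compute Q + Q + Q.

Repeated addition: build up to 3Q.
2Q: tangent at (28, 2): λ = (3·28² + 49)/(2·2) ≡ 16/4. 4⁻¹ ≡ 40 (mod 53), so λ ≡ 16·40 ≡ 4.
  x = λ² - 28 - 28 = 16 - 56 ≡ 13; y = λ·(28 - 13) - 2 ≡ 5. → (13, 5)
3Q: (13, 5) + (28, 2). λ = (2 - 5)/(28 - 13) ≡ 50/15 mod 53. 15⁻¹ ≡ 46 (mod 53) since 15·46 = 690 ≡ 1, so λ ≡ 21.
  x = λ² - 13 - 28 = 441 - 41 ≡ 29; y = λ·(13 - 29) - 5 ≡ 30. → (29, 30)

(29, 30)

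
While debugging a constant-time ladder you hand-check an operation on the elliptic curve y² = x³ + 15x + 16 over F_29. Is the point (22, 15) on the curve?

no

y² = 15² ≡ 22; x³ + 15x + 16 = 10994 ≡ 3 (mod 29). 22 ≠ 3.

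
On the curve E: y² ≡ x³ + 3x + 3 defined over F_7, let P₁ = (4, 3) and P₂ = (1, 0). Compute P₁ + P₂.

(4, 3) + (1, 0). λ = (0 - 3)/(1 - 4) ≡ 4/4 mod 7. 4⁻¹ ≡ 2 (mod 7) since 4·2 = 8 ≡ 1, so λ ≡ 1.
  x = λ² - 4 - 1 = 1 - 5 ≡ 3; y = λ·(4 - 3) - 3 ≡ 5. → (3, 5)

(3, 5)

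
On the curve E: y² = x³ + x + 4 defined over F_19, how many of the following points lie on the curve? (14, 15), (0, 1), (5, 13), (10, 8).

(14, 15): 15² ≡ 16, rhs ≡ 7 → off.
(0, 1): 1² ≡ 1, rhs ≡ 4 → off.
(5, 13): 13² ≡ 17, rhs ≡ 1 → off.
(10, 8): 8² ≡ 7, rhs ≡ 7 → on.

1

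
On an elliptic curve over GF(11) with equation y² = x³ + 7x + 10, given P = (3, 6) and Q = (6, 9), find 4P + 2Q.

O

First 4P:
Double-and-add on 4 = (100)₂. Start with P = (3, 6) for the leading 1-bit.
double: tangent at (3, 6): λ = (3·3² + 7)/(2·6) ≡ 1/1. 1⁻¹ ≡ 1 (mod 11) since 1·1 = 1 ≡ 1, so λ ≡ 1·1 ≡ 1.
  x = λ² - 3 - 3 = 1 - 6 ≡ 6; y = λ·(3 - 6) - 6 ≡ 2. → (6, 2)
double: tangent at (6, 2): λ = (3·6² + 7)/(2·2) ≡ 5/4. 4⁻¹ ≡ 3 (mod 11), so λ ≡ 5·3 ≡ 4.
  x = λ² - 6 - 6 = 16 - 12 ≡ 4; y = λ·(6 - 4) - 2 ≡ 6. → (4, 6)
4P = (4, 6).
Next 2Q:
Repeated addition: build up to 2Q.
2Q: tangent at (6, 9): λ = (3·6² + 7)/(2·9) ≡ 5/7. 7⁻¹ ≡ 8 (mod 11), so λ ≡ 5·8 ≡ 7.
  x = λ² - 6 - 6 = 49 - 12 ≡ 4; y = λ·(6 - 4) - 9 ≡ 5. → (4, 5)
2Q = (4, 5).
Finally 4P + 2Q:
(4, 6) + (4, 5): same x and y₁ ≡ -y₂, so the sum is 𝒪.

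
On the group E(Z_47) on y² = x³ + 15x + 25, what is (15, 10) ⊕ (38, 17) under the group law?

(2, 43)

(15, 10) + (38, 17). λ = (17 - 10)/(38 - 15) ≡ 7/23 mod 47. 23⁻¹ ≡ 45 (mod 47), so λ ≡ 33.
  x = λ² - 15 - 38 = 1089 - 53 ≡ 2; y = λ·(15 - 2) - 10 ≡ 43. → (2, 43)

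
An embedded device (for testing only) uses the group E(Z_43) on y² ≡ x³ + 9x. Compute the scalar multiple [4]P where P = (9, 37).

Repeated addition: build up to 4P.
2P: tangent at (9, 37): λ = (3·9² + 9)/(2·37) ≡ 37/31. 31⁻¹ ≡ 25 (mod 43), so λ ≡ 37·25 ≡ 22.
  x = λ² - 9 - 9 = 484 - 18 ≡ 36; y = λ·(9 - 36) - 37 ≡ 14. → (36, 14)
3P: (36, 14) + (9, 37). λ = (37 - 14)/(9 - 36) ≡ 23/16 mod 43. 16⁻¹ ≡ 35 (mod 43) since 16·35 = 560 ≡ 1, so λ ≡ 31.
  x = λ² - 36 - 9 = 961 - 45 ≡ 13; y = λ·(36 - 13) - 14 ≡ 11. → (13, 11)
4P: (13, 11) + (9, 37). λ = (37 - 11)/(9 - 13) ≡ 26/39 mod 43. 39⁻¹ ≡ 32 (mod 43), so λ ≡ 15.
  x = λ² - 13 - 9 = 225 - 22 ≡ 31; y = λ·(13 - 31) - 11 ≡ 20. → (31, 20)

(31, 20)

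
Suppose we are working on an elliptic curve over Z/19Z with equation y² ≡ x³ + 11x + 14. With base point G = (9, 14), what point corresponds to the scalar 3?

Repeated addition: build up to 3G.
2G: tangent at (9, 14): λ = (3·9² + 11)/(2·14) ≡ 7/9. 9⁻¹ ≡ 17 (mod 19), so λ ≡ 7·17 ≡ 5.
  x = λ² - 9 - 9 = 25 - 18 ≡ 7; y = λ·(9 - 7) - 14 ≡ 15. → (7, 15)
3G: (7, 15) + (9, 14). λ = (14 - 15)/(9 - 7) ≡ 18/2 mod 19. 2⁻¹ ≡ 10 (mod 19) since 2·10 = 20 ≡ 1, so λ ≡ 9.
  x = λ² - 7 - 9 = 81 - 16 ≡ 8; y = λ·(7 - 8) - 15 ≡ 14. → (8, 14)

(8, 14)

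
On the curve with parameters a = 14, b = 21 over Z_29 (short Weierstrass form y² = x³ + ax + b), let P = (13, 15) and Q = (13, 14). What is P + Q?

O

The two points share x = 13 and their y-coordinates satisfy 15 + 14 ≡ 0 (mod 29), so they are inverses. Their sum is ∞.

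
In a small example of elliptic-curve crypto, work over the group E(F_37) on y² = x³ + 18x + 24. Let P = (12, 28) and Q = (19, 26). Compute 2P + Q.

First 2P:
Repeated addition: build up to 2P.
2P: tangent at (12, 28): λ = (3·12² + 18)/(2·28) ≡ 6/19. 19⁻¹ ≡ 2 (mod 37), so λ ≡ 6·2 ≡ 12.
  x = λ² - 12 - 12 = 144 - 24 ≡ 9; y = λ·(12 - 9) - 28 ≡ 8. → (9, 8)
2P = (9, 8).
Finally 2P + Q:
(9, 8) + (19, 26). λ = (26 - 8)/(19 - 9) ≡ 18/10 mod 37. 10⁻¹ ≡ 26 (mod 37), so λ ≡ 24.
  x = λ² - 9 - 19 = 576 - 28 ≡ 30; y = λ·(9 - 30) - 8 ≡ 6. → (30, 6)

(30, 6)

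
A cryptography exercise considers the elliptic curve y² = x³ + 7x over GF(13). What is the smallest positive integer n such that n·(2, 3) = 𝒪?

2P: tangent at (2, 3): λ = (3·2² + 7)/(2·3) ≡ 6/6. 6⁻¹ ≡ 11 (mod 13), so λ ≡ 6·11 ≡ 1.
  x = λ² - 2 - 2 = 1 - 4 ≡ 10; y = λ·(2 - 10) - 3 ≡ 2. → (10, 2)
3P: (10, 2) + (2, 3). λ = (3 - 2)/(2 - 10) ≡ 1/5 mod 13. 5⁻¹ ≡ 8 (mod 13), so λ ≡ 8.
  x = λ² - 10 - 2 = 64 - 12 ≡ 0; y = λ·(10 - 0) - 2 ≡ 0. → (0, 0)
4P: (0, 0) + (2, 3). λ = (3 - 0)/(2 - 0) ≡ 3/2 mod 13. 2⁻¹ ≡ 7 (mod 13), so λ ≡ 8.
  x = λ² - 0 - 2 = 64 - 2 ≡ 10; y = λ·(0 - 10) - 0 ≡ 11. → (10, 11)
5P: (10, 11) + (2, 3). λ = (3 - 11)/(2 - 10) ≡ 5/5 mod 13. 5⁻¹ ≡ 8 (mod 13) since 5·8 = 40 ≡ 1, so λ ≡ 1.
  x = λ² - 10 - 2 = 1 - 12 ≡ 2; y = λ·(10 - 2) - 11 ≡ 10. → (2, 10)
6P: (2, 10) + (2, 3): same x and y₁ ≡ -y₂, so the sum is 𝒪.
6P = 𝒪, so the order is 6.

6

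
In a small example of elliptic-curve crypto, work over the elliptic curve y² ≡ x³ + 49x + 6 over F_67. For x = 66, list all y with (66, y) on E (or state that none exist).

31, 36

x³ + 49x + 6 = 290736 ≡ 23 (mod 67).
Square roots of 23 mod 67: 31 and 36 (since 31² = 961 ≡ 23).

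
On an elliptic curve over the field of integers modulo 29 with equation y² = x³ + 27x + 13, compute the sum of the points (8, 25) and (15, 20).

(0, 19)

(8, 25) + (15, 20). λ = (20 - 25)/(15 - 8) ≡ 24/7 mod 29. 7⁻¹ ≡ 25 (mod 29), so λ ≡ 20.
  x = λ² - 8 - 15 = 400 - 23 ≡ 0; y = λ·(8 - 0) - 25 ≡ 19. → (0, 19)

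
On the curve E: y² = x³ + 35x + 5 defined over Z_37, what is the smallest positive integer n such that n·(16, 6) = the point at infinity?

7

2P: tangent at (16, 6): λ = (3·16² + 35)/(2·6) ≡ 26/12. 12⁻¹ ≡ 34 (mod 37) since 12·34 = 408 ≡ 1, so λ ≡ 26·34 ≡ 33.
  x = λ² - 16 - 16 = 1089 - 32 ≡ 21; y = λ·(16 - 21) - 6 ≡ 14. → (21, 14)
3P: (21, 14) + (16, 6). λ = (6 - 14)/(16 - 21) ≡ 29/32 mod 37. 32⁻¹ ≡ 22 (mod 37) since 32·22 = 704 ≡ 1, so λ ≡ 9.
  x = λ² - 21 - 16 = 81 - 37 ≡ 7; y = λ·(21 - 7) - 14 ≡ 1. → (7, 1)
4P: (7, 1) + (16, 6). λ = (6 - 1)/(16 - 7) ≡ 5/9 mod 37. 9⁻¹ ≡ 33 (mod 37), so λ ≡ 17.
  x = λ² - 7 - 16 = 289 - 23 ≡ 7; y = λ·(7 - 7) - 1 ≡ 36. → (7, 36)
5P: (7, 36) + (16, 6). λ = (6 - 36)/(16 - 7) ≡ 7/9 mod 37. 9⁻¹ ≡ 33 (mod 37) since 9·33 = 297 ≡ 1, so λ ≡ 9.
  x = λ² - 7 - 16 = 81 - 23 ≡ 21; y = λ·(7 - 21) - 36 ≡ 23. → (21, 23)
6P: (21, 23) + (16, 6). λ = (6 - 23)/(16 - 21) ≡ 20/32 mod 37. 32⁻¹ ≡ 22 (mod 37), so λ ≡ 33.
  x = λ² - 21 - 16 = 1089 - 37 ≡ 16; y = λ·(21 - 16) - 23 ≡ 31. → (16, 31)
7P: (16, 31) + (16, 6): same x and y₁ ≡ -y₂, so the sum is the point at infinity.
7P = the point at infinity, so the order is 7.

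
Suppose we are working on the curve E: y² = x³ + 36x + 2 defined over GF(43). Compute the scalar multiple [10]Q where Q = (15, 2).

(9, 18)

Double-and-add on 10 = (1010)₂. Start with Q = (15, 2) for the leading 1-bit.
double: tangent at (15, 2): λ = (3·15² + 36)/(2·2) ≡ 23/4. 4⁻¹ ≡ 11 (mod 43) since 4·11 = 44 ≡ 1, so λ ≡ 23·11 ≡ 38.
  x = λ² - 15 - 15 = 1444 - 30 ≡ 38; y = λ·(15 - 38) - 2 ≡ 27. → (38, 27)
double: tangent at (38, 27): λ = (3·38² + 36)/(2·27) ≡ 25/11. 11⁻¹ ≡ 4 (mod 43) since 11·4 = 44 ≡ 1, so λ ≡ 25·4 ≡ 14.
  x = λ² - 38 - 38 = 196 - 76 ≡ 34; y = λ·(38 - 34) - 27 ≡ 29. → (34, 29)
add Q: (34, 29) + (15, 2). λ = (2 - 29)/(15 - 34) ≡ 16/24 mod 43. 24⁻¹ ≡ 9 (mod 43), so λ ≡ 15.
  x = λ² - 34 - 15 = 225 - 49 ≡ 4; y = λ·(34 - 4) - 29 ≡ 34. → (4, 34)
double: tangent at (4, 34): λ = (3·4² + 36)/(2·34) ≡ 41/25. 25⁻¹ ≡ 31 (mod 43), so λ ≡ 41·31 ≡ 24.
  x = λ² - 4 - 4 = 576 - 8 ≡ 9; y = λ·(4 - 9) - 34 ≡ 18. → (9, 18)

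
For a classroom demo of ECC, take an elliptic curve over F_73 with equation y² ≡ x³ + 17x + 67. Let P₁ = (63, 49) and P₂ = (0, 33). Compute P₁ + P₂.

(63, 49) + (0, 33). λ = (33 - 49)/(0 - 63) ≡ 57/10 mod 73. 10⁻¹ ≡ 22 (mod 73), so λ ≡ 13.
  x = λ² - 63 - 0 = 169 - 63 ≡ 33; y = λ·(63 - 33) - 49 ≡ 49. → (33, 49)

(33, 49)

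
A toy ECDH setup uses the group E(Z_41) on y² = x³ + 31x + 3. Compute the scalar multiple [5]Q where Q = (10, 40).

Double-and-add on 5 = (101)₂. Start with Q = (10, 40) for the leading 1-bit.
double: tangent at (10, 40): λ = (3·10² + 31)/(2·40) ≡ 3/39. 39⁻¹ ≡ 20 (mod 41) since 39·20 = 780 ≡ 1, so λ ≡ 3·20 ≡ 19.
  x = λ² - 10 - 10 = 361 - 20 ≡ 13; y = λ·(10 - 13) - 40 ≡ 26. → (13, 26)
double: tangent at (13, 26): λ = (3·13² + 31)/(2·26) ≡ 5/11. 11⁻¹ ≡ 15 (mod 41) since 11·15 = 165 ≡ 1, so λ ≡ 5·15 ≡ 34.
  x = λ² - 13 - 13 = 1156 - 26 ≡ 23; y = λ·(13 - 23) - 26 ≡ 3. → (23, 3)
add Q: (23, 3) + (10, 40). λ = (40 - 3)/(10 - 23) ≡ 37/28 mod 41. 28⁻¹ ≡ 22 (mod 41) since 28·22 = 616 ≡ 1, so λ ≡ 35.
  x = λ² - 23 - 10 = 1225 - 33 ≡ 3; y = λ·(23 - 3) - 3 ≡ 0. → (3, 0)

(3, 0)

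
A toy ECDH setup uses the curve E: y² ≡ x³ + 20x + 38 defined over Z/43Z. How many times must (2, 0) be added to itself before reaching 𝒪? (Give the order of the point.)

2P: (2, 0) + (2, 0): same x and y₁ ≡ -y₂, so the sum is 𝒪.
2P = 𝒪, so the order is 2.

2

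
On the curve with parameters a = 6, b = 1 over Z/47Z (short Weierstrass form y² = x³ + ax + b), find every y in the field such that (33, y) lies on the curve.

x³ + 6x + 1 = 36136 ≡ 40 (mod 47).
40 is a non-residue mod 47; no y exists.

none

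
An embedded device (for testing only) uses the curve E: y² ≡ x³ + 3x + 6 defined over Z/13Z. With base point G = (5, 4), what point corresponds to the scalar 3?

Repeated addition: build up to 3G.
2G: tangent at (5, 4): λ = (3·5² + 3)/(2·4) ≡ 0/8. 8⁻¹ ≡ 5 (mod 13) since 8·5 = 40 ≡ 1, so λ ≡ 0·5 ≡ 0.
  x = λ² - 5 - 5 = 0 - 10 ≡ 3; y = λ·(5 - 3) - 4 ≡ 9. → (3, 9)
3G: (3, 9) + (5, 4). λ = (4 - 9)/(5 - 3) ≡ 8/2 mod 13. 2⁻¹ ≡ 7 (mod 13) since 2·7 = 14 ≡ 1, so λ ≡ 4.
  x = λ² - 3 - 5 = 16 - 8 ≡ 8; y = λ·(3 - 8) - 9 ≡ 10. → (8, 10)

(8, 10)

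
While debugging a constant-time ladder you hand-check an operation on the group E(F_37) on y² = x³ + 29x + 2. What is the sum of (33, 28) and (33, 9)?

The two points share x = 33 and their y-coordinates satisfy 28 + 9 ≡ 0 (mod 37), so they are inverses. Their sum is O.

O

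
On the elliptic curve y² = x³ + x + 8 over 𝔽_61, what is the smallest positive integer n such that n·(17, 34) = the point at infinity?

2P: tangent at (17, 34): λ = (3·17² + 1)/(2·34) ≡ 14/7. 7⁻¹ ≡ 35 (mod 61) since 7·35 = 245 ≡ 1, so λ ≡ 14·35 ≡ 2.
  x = λ² - 17 - 17 = 4 - 34 ≡ 31; y = λ·(17 - 31) - 34 ≡ 60. → (31, 60)
3P: (31, 60) + (17, 34). λ = (34 - 60)/(17 - 31) ≡ 35/47 mod 61. 47⁻¹ ≡ 13 (mod 61), so λ ≡ 28.
  x = λ² - 31 - 17 = 784 - 48 ≡ 4; y = λ·(31 - 4) - 60 ≡ 25. → (4, 25)
4P: (4, 25) + (17, 34). λ = (34 - 25)/(17 - 4) ≡ 9/13 mod 61. 13⁻¹ ≡ 47 (mod 61), so λ ≡ 57.
  x = λ² - 4 - 17 = 3249 - 21 ≡ 56; y = λ·(4 - 56) - 25 ≡ 0. → (56, 0)
5P: (56, 0) + (17, 34). λ = (34 - 0)/(17 - 56) ≡ 34/22 mod 61. 22⁻¹ ≡ 25 (mod 61) since 22·25 = 550 ≡ 1, so λ ≡ 57.
  x = λ² - 56 - 17 = 3249 - 73 ≡ 4; y = λ·(56 - 4) - 0 ≡ 36. → (4, 36)
6P: (4, 36) + (17, 34). λ = (34 - 36)/(17 - 4) ≡ 59/13 mod 61. 13⁻¹ ≡ 47 (mod 61) since 13·47 = 611 ≡ 1, so λ ≡ 28.
  x = λ² - 4 - 17 = 784 - 21 ≡ 31; y = λ·(4 - 31) - 36 ≡ 1. → (31, 1)
7P: (31, 1) + (17, 34). λ = (34 - 1)/(17 - 31) ≡ 33/47 mod 61. 47⁻¹ ≡ 13 (mod 61), so λ ≡ 2.
  x = λ² - 31 - 17 = 4 - 48 ≡ 17; y = λ·(31 - 17) - 1 ≡ 27. → (17, 27)
8P: (17, 27) + (17, 34): same x and y₁ ≡ -y₂, so the sum is the point at infinity.
8P = the point at infinity, so the order is 8.

8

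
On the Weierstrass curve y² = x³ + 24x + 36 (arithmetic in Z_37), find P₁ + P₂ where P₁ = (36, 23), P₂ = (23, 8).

(36, 23) + (23, 8). λ = (8 - 23)/(23 - 36) ≡ 22/24 mod 37. 24⁻¹ ≡ 17 (mod 37), so λ ≡ 4.
  x = λ² - 36 - 23 = 16 - 59 ≡ 31; y = λ·(36 - 31) - 23 ≡ 34. → (31, 34)

(31, 34)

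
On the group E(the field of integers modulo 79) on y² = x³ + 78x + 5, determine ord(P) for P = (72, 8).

5

2P: tangent at (72, 8): λ = (3·72² + 78)/(2·8) ≡ 67/16. 16⁻¹ ≡ 5 (mod 79), so λ ≡ 67·5 ≡ 19.
  x = λ² - 72 - 72 = 361 - 144 ≡ 59; y = λ·(72 - 59) - 8 ≡ 2. → (59, 2)
3P: (59, 2) + (72, 8). λ = (8 - 2)/(72 - 59) ≡ 6/13 mod 79. 13⁻¹ ≡ 73 (mod 79) since 13·73 = 949 ≡ 1, so λ ≡ 43.
  x = λ² - 59 - 72 = 1849 - 131 ≡ 59; y = λ·(59 - 59) - 2 ≡ 77. → (59, 77)
4P: (59, 77) + (72, 8). λ = (8 - 77)/(72 - 59) ≡ 10/13 mod 79. 13⁻¹ ≡ 73 (mod 79) since 13·73 = 949 ≡ 1, so λ ≡ 19.
  x = λ² - 59 - 72 = 361 - 131 ≡ 72; y = λ·(59 - 72) - 77 ≡ 71. → (72, 71)
5P: (72, 71) + (72, 8): same x and y₁ ≡ -y₂, so the sum is 𝒪.
5P = 𝒪, so the order is 5.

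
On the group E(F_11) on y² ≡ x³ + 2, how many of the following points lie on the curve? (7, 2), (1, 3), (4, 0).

2

(7, 2): 2² ≡ 4, rhs ≡ 4 → on.
(1, 3): 3² ≡ 9, rhs ≡ 3 → off.
(4, 0): 0² ≡ 0, rhs ≡ 0 → on.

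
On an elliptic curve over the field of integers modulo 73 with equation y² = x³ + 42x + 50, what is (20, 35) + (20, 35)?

tangent at (20, 35): λ = (3·20² + 42)/(2·35) ≡ 1/70. 70⁻¹ ≡ 24 (mod 73), so λ ≡ 1·24 ≡ 24.
  x = λ² - 20 - 20 = 576 - 40 ≡ 25; y = λ·(20 - 25) - 35 ≡ 64. → (25, 64)

(25, 64)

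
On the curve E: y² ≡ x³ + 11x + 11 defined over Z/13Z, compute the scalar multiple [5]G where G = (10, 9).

(8, 0)

Double-and-add on 5 = (101)₂. Start with G = (10, 9) for the leading 1-bit.
double: tangent at (10, 9): λ = (3·10² + 11)/(2·9) ≡ 12/5. 5⁻¹ ≡ 8 (mod 13) since 5·8 = 40 ≡ 1, so λ ≡ 12·8 ≡ 5.
  x = λ² - 10 - 10 = 25 - 20 ≡ 5; y = λ·(10 - 5) - 9 ≡ 3. → (5, 3)
double: tangent at (5, 3): λ = (3·5² + 11)/(2·3) ≡ 8/6. 6⁻¹ ≡ 11 (mod 13), so λ ≡ 8·11 ≡ 10.
  x = λ² - 5 - 5 = 100 - 10 ≡ 12; y = λ·(5 - 12) - 3 ≡ 5. → (12, 5)
add G: (12, 5) + (10, 9). λ = (9 - 5)/(10 - 12) ≡ 4/11 mod 13. 11⁻¹ ≡ 6 (mod 13), so λ ≡ 11.
  x = λ² - 12 - 10 = 121 - 22 ≡ 8; y = λ·(12 - 8) - 5 ≡ 0. → (8, 0)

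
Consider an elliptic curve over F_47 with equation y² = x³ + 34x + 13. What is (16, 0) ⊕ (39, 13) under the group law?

(16, 0) + (39, 13). λ = (13 - 0)/(39 - 16) ≡ 13/23 mod 47. 23⁻¹ ≡ 45 (mod 47) since 23·45 = 1035 ≡ 1, so λ ≡ 21.
  x = λ² - 16 - 39 = 441 - 55 ≡ 10; y = λ·(16 - 10) - 0 ≡ 32. → (10, 32)

(10, 32)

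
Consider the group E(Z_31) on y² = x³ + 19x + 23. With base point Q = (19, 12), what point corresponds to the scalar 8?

(23, 14)

Repeated addition: build up to 8Q.
2Q: tangent at (19, 12): λ = (3·19² + 19)/(2·12) ≡ 17/24. 24⁻¹ ≡ 22 (mod 31), so λ ≡ 17·22 ≡ 2.
  x = λ² - 19 - 19 = 4 - 38 ≡ 28; y = λ·(19 - 28) - 12 ≡ 1. → (28, 1)
3Q: (28, 1) + (19, 12). λ = (12 - 1)/(19 - 28) ≡ 11/22 mod 31. 22⁻¹ ≡ 24 (mod 31) since 22·24 = 528 ≡ 1, so λ ≡ 16.
  x = λ² - 28 - 19 = 256 - 47 ≡ 23; y = λ·(28 - 23) - 1 ≡ 17. → (23, 17)
4Q: (23, 17) + (19, 12). λ = (12 - 17)/(19 - 23) ≡ 26/27 mod 31. 27⁻¹ ≡ 23 (mod 31), so λ ≡ 9.
  x = λ² - 23 - 19 = 81 - 42 ≡ 8; y = λ·(23 - 8) - 17 ≡ 25. → (8, 25)
5Q: (8, 25) + (19, 12). λ = (12 - 25)/(19 - 8) ≡ 18/11 mod 31. 11⁻¹ ≡ 17 (mod 31) since 11·17 = 187 ≡ 1, so λ ≡ 27.
  x = λ² - 8 - 19 = 729 - 27 ≡ 20; y = λ·(8 - 20) - 25 ≡ 23. → (20, 23)
6Q: (20, 23) + (19, 12). λ = (12 - 23)/(19 - 20) ≡ 20/30 mod 31. 30⁻¹ ≡ 30 (mod 31) since 30·30 = 900 ≡ 1, so λ ≡ 11.
  x = λ² - 20 - 19 = 121 - 39 ≡ 20; y = λ·(20 - 20) - 23 ≡ 8. → (20, 8)
7Q: (20, 8) + (19, 12). λ = (12 - 8)/(19 - 20) ≡ 4/30 mod 31. 30⁻¹ ≡ 30 (mod 31) since 30·30 = 900 ≡ 1, so λ ≡ 27.
  x = λ² - 20 - 19 = 729 - 39 ≡ 8; y = λ·(20 - 8) - 8 ≡ 6. → (8, 6)
8Q: (8, 6) + (19, 12). λ = (12 - 6)/(19 - 8) ≡ 6/11 mod 31. 11⁻¹ ≡ 17 (mod 31) since 11·17 = 187 ≡ 1, so λ ≡ 9.
  x = λ² - 8 - 19 = 81 - 27 ≡ 23; y = λ·(8 - 23) - 6 ≡ 14. → (23, 14)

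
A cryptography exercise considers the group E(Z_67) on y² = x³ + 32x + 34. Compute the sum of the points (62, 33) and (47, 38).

(62, 33) + (47, 38). λ = (38 - 33)/(47 - 62) ≡ 5/52 mod 67. 52⁻¹ ≡ 58 (mod 67), so λ ≡ 22.
  x = λ² - 62 - 47 = 484 - 109 ≡ 40; y = λ·(62 - 40) - 33 ≡ 49. → (40, 49)

(40, 49)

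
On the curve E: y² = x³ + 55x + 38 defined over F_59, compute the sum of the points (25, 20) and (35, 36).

(11, 26)

(25, 20) + (35, 36). λ = (36 - 20)/(35 - 25) ≡ 16/10 mod 59. 10⁻¹ ≡ 6 (mod 59) since 10·6 = 60 ≡ 1, so λ ≡ 37.
  x = λ² - 25 - 35 = 1369 - 60 ≡ 11; y = λ·(25 - 11) - 20 ≡ 26. → (11, 26)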